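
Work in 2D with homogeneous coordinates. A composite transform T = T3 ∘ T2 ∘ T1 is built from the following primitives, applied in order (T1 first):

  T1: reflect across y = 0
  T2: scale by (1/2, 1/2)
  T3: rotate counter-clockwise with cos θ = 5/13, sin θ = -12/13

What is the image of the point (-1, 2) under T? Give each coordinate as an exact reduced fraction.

T1 reflect across y = 0: (-1, 2) → (-1, -2)
T2 scale by (1/2, 1/2): (-1, -2) → (-1/2, -1)
T3 rotate counter-clockwise with cos θ = 5/13, sin θ = -12/13: (-1/2, -1) → (-29/26, 1/13)

T(p) = (-29/26, 1/13)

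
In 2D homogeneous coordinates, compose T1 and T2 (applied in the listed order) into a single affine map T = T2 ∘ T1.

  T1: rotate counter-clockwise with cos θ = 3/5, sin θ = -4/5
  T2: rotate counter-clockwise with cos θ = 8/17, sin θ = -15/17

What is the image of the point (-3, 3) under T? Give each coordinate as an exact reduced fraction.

T1 rotate counter-clockwise with cos θ = 3/5, sin θ = -4/5: (-3, 3) → (3/5, 21/5)
T2 rotate counter-clockwise with cos θ = 8/17, sin θ = -15/17: (3/5, 21/5) → (339/85, 123/85)

T(p) = (339/85, 123/85)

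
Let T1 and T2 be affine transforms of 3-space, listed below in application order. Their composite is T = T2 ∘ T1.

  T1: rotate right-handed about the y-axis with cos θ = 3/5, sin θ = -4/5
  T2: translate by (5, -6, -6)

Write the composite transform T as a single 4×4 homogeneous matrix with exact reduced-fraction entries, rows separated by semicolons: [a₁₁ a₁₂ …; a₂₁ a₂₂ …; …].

T = [3/5 0 -4/5 5; 0 1 0 -6; 4/5 0 3/5 -6; 0 0 0 1]

T1 = [3/5 0 -4/5 0; 0 1 0 0; 4/5 0 3/5 0; 0 0 0 1]
T2·T1 = [3/5 0 -4/5 5; 0 1 0 -6; 4/5 0 3/5 -6; 0 0 0 1]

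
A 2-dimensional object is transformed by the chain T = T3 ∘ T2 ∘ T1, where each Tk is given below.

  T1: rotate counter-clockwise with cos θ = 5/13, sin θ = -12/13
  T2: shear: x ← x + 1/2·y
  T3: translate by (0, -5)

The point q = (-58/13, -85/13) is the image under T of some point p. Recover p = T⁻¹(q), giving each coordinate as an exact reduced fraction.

p = (0, -4)

T1 = [5/13 12/13 0; -12/13 5/13 0; 0 0 1]
T2·T1 = [-1/13 29/26 0; -12/13 5/13 0; 0 0 1]
T3·…·T1 = [-1/13 29/26 0; -12/13 5/13 -5; 0 0 1]
det M = 1; M⁻¹ = [5/13 -29/26 -145/26; 12/13 -1/13 -5/13; 0 0 1]
M⁻¹ · (-58/13, -85/13)ᵀ = (0, -4)ᵀ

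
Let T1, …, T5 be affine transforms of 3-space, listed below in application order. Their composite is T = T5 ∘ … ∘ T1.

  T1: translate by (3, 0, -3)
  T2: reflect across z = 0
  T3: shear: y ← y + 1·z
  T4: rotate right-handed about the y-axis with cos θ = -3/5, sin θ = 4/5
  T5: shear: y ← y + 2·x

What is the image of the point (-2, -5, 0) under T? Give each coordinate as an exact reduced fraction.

T(p) = (9/5, 8/5, -13/5)

T1 translate by (3, 0, -3): (-2, -5, 0) → (1, -5, -3)
T2 reflect across z = 0: (1, -5, -3) → (1, -5, 3)
T3 shear: y ← y + 1·z: (1, -5, 3) → (1, -2, 3)
T4 rotate right-handed about the y-axis with cos θ = -3/5, sin θ = 4/5: (1, -2, 3) → (9/5, -2, -13/5)
T5 shear: y ← y + 2·x: (9/5, -2, -13/5) → (9/5, 8/5, -13/5)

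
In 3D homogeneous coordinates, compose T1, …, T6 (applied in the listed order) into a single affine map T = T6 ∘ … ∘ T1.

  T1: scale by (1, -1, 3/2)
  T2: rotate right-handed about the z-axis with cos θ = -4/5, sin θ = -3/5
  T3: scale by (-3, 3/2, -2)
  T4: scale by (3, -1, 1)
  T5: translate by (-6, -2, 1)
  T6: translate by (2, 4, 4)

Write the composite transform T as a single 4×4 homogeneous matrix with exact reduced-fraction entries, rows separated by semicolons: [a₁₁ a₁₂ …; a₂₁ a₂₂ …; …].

T1 = [1 0 0 0; 0 -1 0 0; 0 0 3/2 0; 0 0 0 1]
T2·T1 = [-4/5 -3/5 0 0; -3/5 4/5 0 0; 0 0 3/2 0; 0 0 0 1]
T3·…·T1 = [12/5 9/5 0 0; -9/10 6/5 0 0; 0 0 -3 0; 0 0 0 1]
T4·…·T1 = [36/5 27/5 0 0; 9/10 -6/5 0 0; 0 0 -3 0; 0 0 0 1]
T5·…·T1 = [36/5 27/5 0 -6; 9/10 -6/5 0 -2; 0 0 -3 1; 0 0 0 1]
T6·…·T1 = [36/5 27/5 0 -4; 9/10 -6/5 0 2; 0 0 -3 5; 0 0 0 1]

T = [36/5 27/5 0 -4; 9/10 -6/5 0 2; 0 0 -3 5; 0 0 0 1]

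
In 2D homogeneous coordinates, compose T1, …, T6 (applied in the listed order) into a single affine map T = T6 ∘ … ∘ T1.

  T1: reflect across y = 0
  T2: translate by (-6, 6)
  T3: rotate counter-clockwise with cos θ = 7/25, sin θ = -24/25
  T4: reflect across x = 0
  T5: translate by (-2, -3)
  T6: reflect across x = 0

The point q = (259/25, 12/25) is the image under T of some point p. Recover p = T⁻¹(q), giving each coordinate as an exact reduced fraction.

T1 = [1 0 0; 0 -1 0; 0 0 1]
T2·T1 = [1 0 -6; 0 -1 6; 0 0 1]
T3·…·T1 = [7/25 -24/25 102/25; -24/25 -7/25 186/25; 0 0 1]
T4·…·T1 = [-7/25 24/25 -102/25; -24/25 -7/25 186/25; 0 0 1]
T5·…·T1 = [-7/25 24/25 -152/25; -24/25 -7/25 111/25; 0 0 1]
T6·…·T1 = [7/25 -24/25 152/25; -24/25 -7/25 111/25; 0 0 1]
det M = -1; M⁻¹ = [7/25 -24/25 64/25; -24/25 -7/25 177/25; 0 0 1]
M⁻¹ · (259/25, 12/25)ᵀ = (5, -3)ᵀ

p = (5, -3)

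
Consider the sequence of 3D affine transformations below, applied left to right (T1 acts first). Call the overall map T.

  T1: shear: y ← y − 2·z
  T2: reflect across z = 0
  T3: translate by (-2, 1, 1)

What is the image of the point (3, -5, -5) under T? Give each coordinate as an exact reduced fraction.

T1 shear: y ← y − 2·z: (3, -5, -5) → (3, 5, -5)
T2 reflect across z = 0: (3, 5, -5) → (3, 5, 5)
T3 translate by (-2, 1, 1): (3, 5, 5) → (1, 6, 6)

T(p) = (1, 6, 6)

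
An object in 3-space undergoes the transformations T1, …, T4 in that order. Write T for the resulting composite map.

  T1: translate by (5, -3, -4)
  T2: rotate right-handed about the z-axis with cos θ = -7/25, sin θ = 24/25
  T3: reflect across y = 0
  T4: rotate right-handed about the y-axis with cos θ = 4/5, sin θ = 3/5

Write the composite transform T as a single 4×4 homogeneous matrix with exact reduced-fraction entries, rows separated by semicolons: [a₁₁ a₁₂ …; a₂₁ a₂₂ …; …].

T = [-28/125 -96/125 3/5 -152/125; -24/25 7/25 0 -141/25; 21/125 72/125 4/5 -511/125; 0 0 0 1]

T1 = [1 0 0 5; 0 1 0 -3; 0 0 1 -4; 0 0 0 1]
T2·T1 = [-7/25 -24/25 0 37/25; 24/25 -7/25 0 141/25; 0 0 1 -4; 0 0 0 1]
T3·…·T1 = [-7/25 -24/25 0 37/25; -24/25 7/25 0 -141/25; 0 0 1 -4; 0 0 0 1]
T4·…·T1 = [-28/125 -96/125 3/5 -152/125; -24/25 7/25 0 -141/25; 21/125 72/125 4/5 -511/125; 0 0 0 1]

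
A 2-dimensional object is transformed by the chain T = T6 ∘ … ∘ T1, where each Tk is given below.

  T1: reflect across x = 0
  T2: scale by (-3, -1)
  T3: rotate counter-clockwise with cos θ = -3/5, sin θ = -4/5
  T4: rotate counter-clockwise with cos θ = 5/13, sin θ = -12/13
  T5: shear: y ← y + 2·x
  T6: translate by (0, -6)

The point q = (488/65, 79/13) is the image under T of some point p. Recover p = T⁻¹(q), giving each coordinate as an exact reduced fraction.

p = (-8/3, -1)

T1 = [-1 0 0; 0 1 0; 0 0 1]
T2·T1 = [3 0 0; 0 -1 0; 0 0 1]
T3·…·T1 = [-9/5 -4/5 0; -12/5 3/5 0; 0 0 1]
T4·…·T1 = [-189/65 16/65 0; 48/65 63/65 0; 0 0 1]
T5·…·T1 = [-189/65 16/65 0; -66/13 19/13 0; 0 0 1]
T6·…·T1 = [-189/65 16/65 0; -66/13 19/13 -6; 0 0 1]
det M = -3; M⁻¹ = [-19/39 16/195 32/65; -22/13 63/65 378/65; 0 0 1]
M⁻¹ · (488/65, 79/13)ᵀ = (-8/3, -1)ᵀ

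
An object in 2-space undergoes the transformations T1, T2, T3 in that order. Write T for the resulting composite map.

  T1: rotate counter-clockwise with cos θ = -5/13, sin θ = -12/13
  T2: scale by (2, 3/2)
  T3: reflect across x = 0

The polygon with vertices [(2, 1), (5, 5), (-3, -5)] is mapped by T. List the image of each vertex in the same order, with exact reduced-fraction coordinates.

image vertices: (-4/13, -87/26), (-70/13, -255/26), (90/13, 183/26)

T1 rotate counter-clockwise with cos θ = -5/13, sin θ = -12/13: (2, 1) → (2/13, -29/13); (5, 5) → (35/13, -85/13); (-3, -5) → (-45/13, 61/13)
T2 scale by (2, 3/2): (2/13, -29/13) → (4/13, -87/26); (35/13, -85/13) → (70/13, -255/26); (-45/13, 61/13) → (-90/13, 183/26)
T3 reflect across x = 0: (4/13, -87/26) → (-4/13, -87/26); (70/13, -255/26) → (-70/13, -255/26); (-90/13, 183/26) → (90/13, 183/26)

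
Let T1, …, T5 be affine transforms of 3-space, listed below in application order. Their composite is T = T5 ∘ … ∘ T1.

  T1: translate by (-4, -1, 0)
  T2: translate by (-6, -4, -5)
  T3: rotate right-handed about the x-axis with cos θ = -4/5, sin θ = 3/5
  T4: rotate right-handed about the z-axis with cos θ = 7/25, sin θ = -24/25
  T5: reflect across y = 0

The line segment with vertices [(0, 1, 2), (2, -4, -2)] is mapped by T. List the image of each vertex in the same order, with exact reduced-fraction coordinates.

T1 translate by (-4, -1, 0): (0, 1, 2) → (-4, 0, 2); (2, -4, -2) → (-2, -5, -2)
T2 translate by (-6, -4, -5): (-4, 0, 2) → (-10, -4, -3); (-2, -5, -2) → (-8, -9, -7)
T3 rotate right-handed about the x-axis with cos θ = -4/5, sin θ = 3/5: (-10, -4, -3) → (-10, 5, 0); (-8, -9, -7) → (-8, 57/5, 1/5)
T4 rotate right-handed about the z-axis with cos θ = 7/25, sin θ = -24/25: (-10, 5, 0) → (2, 11, 0); (-8, 57/5, 1/5) → (1088/125, 1359/125, 1/5)
T5 reflect across y = 0: (2, 11, 0) → (2, -11, 0); (1088/125, 1359/125, 1/5) → (1088/125, -1359/125, 1/5)

image vertices: (2, -11, 0), (1088/125, -1359/125, 1/5)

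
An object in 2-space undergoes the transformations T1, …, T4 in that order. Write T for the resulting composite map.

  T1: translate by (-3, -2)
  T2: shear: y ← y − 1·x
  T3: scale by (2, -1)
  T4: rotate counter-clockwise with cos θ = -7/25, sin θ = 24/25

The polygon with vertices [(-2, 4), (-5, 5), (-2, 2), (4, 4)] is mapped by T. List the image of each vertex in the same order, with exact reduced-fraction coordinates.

image vertices: (238/25, -191/25), (376/25, -307/25), (38/5, -41/5), (2/5, 11/5)

T1 translate by (-3, -2): (-2, 4) → (-5, 2); (-5, 5) → (-8, 3); (-2, 2) → (-5, 0); (4, 4) → (1, 2)
T2 shear: y ← y − 1·x: (-5, 2) → (-5, 7); (-8, 3) → (-8, 11); (-5, 0) → (-5, 5); (1, 2) → (1, 1)
T3 scale by (2, -1): (-5, 7) → (-10, -7); (-8, 11) → (-16, -11); (-5, 5) → (-10, -5); (1, 1) → (2, -1)
T4 rotate counter-clockwise with cos θ = -7/25, sin θ = 24/25: (-10, -7) → (238/25, -191/25); (-16, -11) → (376/25, -307/25); (-10, -5) → (38/5, -41/5); (2, -1) → (2/5, 11/5)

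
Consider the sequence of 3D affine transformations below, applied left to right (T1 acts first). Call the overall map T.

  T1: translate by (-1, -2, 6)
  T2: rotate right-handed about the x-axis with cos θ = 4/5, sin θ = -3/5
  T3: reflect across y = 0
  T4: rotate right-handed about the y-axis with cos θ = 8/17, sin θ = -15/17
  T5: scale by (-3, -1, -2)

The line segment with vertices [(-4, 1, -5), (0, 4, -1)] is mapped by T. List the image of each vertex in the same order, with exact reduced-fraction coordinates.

T1 translate by (-1, -2, 6): (-4, 1, -5) → (-5, -1, 1); (0, 4, -1) → (-1, 2, 5)
T2 rotate right-handed about the x-axis with cos θ = 4/5, sin θ = -3/5: (-5, -1, 1) → (-5, -1/5, 7/5); (-1, 2, 5) → (-1, 23/5, 14/5)
T3 reflect across y = 0: (-5, -1/5, 7/5) → (-5, 1/5, 7/5); (-1, 23/5, 14/5) → (-1, -23/5, 14/5)
T4 rotate right-handed about the y-axis with cos θ = 8/17, sin θ = -15/17: (-5, 1/5, 7/5) → (-61/17, 1/5, -319/85); (-1, -23/5, 14/5) → (-50/17, -23/5, 37/85)
T5 scale by (-3, -1, -2): (-61/17, 1/5, -319/85) → (183/17, -1/5, 638/85); (-50/17, -23/5, 37/85) → (150/17, 23/5, -74/85)

image vertices: (183/17, -1/5, 638/85), (150/17, 23/5, -74/85)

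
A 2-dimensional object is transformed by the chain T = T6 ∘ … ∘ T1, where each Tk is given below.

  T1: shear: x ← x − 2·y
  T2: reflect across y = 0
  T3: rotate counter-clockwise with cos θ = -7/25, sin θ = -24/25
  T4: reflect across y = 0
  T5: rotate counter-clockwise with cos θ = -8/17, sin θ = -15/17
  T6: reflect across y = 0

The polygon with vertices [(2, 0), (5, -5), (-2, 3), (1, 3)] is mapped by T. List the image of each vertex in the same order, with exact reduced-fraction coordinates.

T1 shear: x ← x − 2·y: (2, 0) → (2, 0); (5, -5) → (15, -5); (-2, 3) → (-8, 3); (1, 3) → (-5, 3)
T2 reflect across y = 0: (2, 0) → (2, 0); (15, -5) → (15, 5); (-8, 3) → (-8, -3); (-5, 3) → (-5, -3)
T3 rotate counter-clockwise with cos θ = -7/25, sin θ = -24/25: (2, 0) → (-14/25, -48/25); (15, 5) → (3/5, -79/5); (-8, -3) → (-16/25, 213/25); (-5, -3) → (-37/25, 141/25)
T4 reflect across y = 0: (-14/25, -48/25) → (-14/25, 48/25); (3/5, -79/5) → (3/5, 79/5); (-16/25, 213/25) → (-16/25, -213/25); (-37/25, 141/25) → (-37/25, -141/25)
T5 rotate counter-clockwise with cos θ = -8/17, sin θ = -15/17: (-14/25, 48/25) → (832/425, -174/425); (3/5, 79/5) → (1161/85, -677/85); (-16/25, -213/25) → (-3067/425, 1944/425); (-37/25, -141/25) → (-107/25, 99/25)
T6 reflect across y = 0: (832/425, -174/425) → (832/425, 174/425); (1161/85, -677/85) → (1161/85, 677/85); (-3067/425, 1944/425) → (-3067/425, -1944/425); (-107/25, 99/25) → (-107/25, -99/25)

image vertices: (832/425, 174/425), (1161/85, 677/85), (-3067/425, -1944/425), (-107/25, -99/25)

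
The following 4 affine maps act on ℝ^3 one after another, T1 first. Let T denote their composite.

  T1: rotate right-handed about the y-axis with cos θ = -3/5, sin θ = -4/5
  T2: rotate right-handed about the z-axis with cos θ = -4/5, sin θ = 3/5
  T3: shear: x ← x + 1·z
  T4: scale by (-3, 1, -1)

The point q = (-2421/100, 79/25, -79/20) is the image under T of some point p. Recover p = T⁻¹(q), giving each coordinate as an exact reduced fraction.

p = (4, -5, -5/4)

T1 = [-3/5 0 -4/5 0; 0 1 0 0; 4/5 0 -3/5 0; 0 0 0 1]
T2·T1 = [12/25 -3/5 16/25 0; -9/25 -4/5 -12/25 0; 4/5 0 -3/5 0; 0 0 0 1]
T3·…·T1 = [32/25 -3/5 1/25 0; -9/25 -4/5 -12/25 0; 4/5 0 -3/5 0; 0 0 0 1]
T4·…·T1 = [-96/25 9/5 -3/25 0; -9/25 -4/5 -12/25 0; -4/5 0 3/5 0; 0 0 0 1]
det M = 3; M⁻¹ = [-4/25 -9/25 -8/25 0; 1/5 -4/5 -3/5 0; -16/75 -12/25 31/25 0; 0 0 0 1]
M⁻¹ · (-2421/100, 79/25, -79/20)ᵀ = (4, -5, -5/4)ᵀ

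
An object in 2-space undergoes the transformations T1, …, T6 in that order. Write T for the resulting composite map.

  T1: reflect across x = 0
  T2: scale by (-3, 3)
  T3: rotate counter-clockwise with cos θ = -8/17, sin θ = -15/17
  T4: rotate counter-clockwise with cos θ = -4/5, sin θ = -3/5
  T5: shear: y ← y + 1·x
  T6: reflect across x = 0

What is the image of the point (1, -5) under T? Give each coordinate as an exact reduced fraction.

T(p) = (-1221/85, 1668/85)

T1 reflect across x = 0: (1, -5) → (-1, -5)
T2 scale by (-3, 3): (-1, -5) → (3, -15)
T3 rotate counter-clockwise with cos θ = -8/17, sin θ = -15/17: (3, -15) → (-249/17, 75/17)
T4 rotate counter-clockwise with cos θ = -4/5, sin θ = -3/5: (-249/17, 75/17) → (1221/85, 447/85)
T5 shear: y ← y + 1·x: (1221/85, 447/85) → (1221/85, 1668/85)
T6 reflect across x = 0: (1221/85, 1668/85) → (-1221/85, 1668/85)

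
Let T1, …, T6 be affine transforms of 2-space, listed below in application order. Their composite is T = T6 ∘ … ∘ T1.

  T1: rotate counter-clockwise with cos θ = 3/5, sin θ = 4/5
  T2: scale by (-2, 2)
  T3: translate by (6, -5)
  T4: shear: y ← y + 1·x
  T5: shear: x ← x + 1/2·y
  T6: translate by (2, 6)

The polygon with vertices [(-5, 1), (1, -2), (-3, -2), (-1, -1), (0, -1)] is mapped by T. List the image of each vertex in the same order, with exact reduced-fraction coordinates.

image vertices: (33/2, 39/5), (3/2, 9/5), (11/2, 1/5), (13/2, 19/5), (11/2, 21/5)

T1 rotate counter-clockwise with cos θ = 3/5, sin θ = 4/5: (-5, 1) → (-19/5, -17/5); (1, -2) → (11/5, -2/5); (-3, -2) → (-1/5, -18/5); (-1, -1) → (1/5, -7/5); (0, -1) → (4/5, -3/5)
T2 scale by (-2, 2): (-19/5, -17/5) → (38/5, -34/5); (11/5, -2/5) → (-22/5, -4/5); (-1/5, -18/5) → (2/5, -36/5); (1/5, -7/5) → (-2/5, -14/5); (4/5, -3/5) → (-8/5, -6/5)
T3 translate by (6, -5): (38/5, -34/5) → (68/5, -59/5); (-22/5, -4/5) → (8/5, -29/5); (2/5, -36/5) → (32/5, -61/5); (-2/5, -14/5) → (28/5, -39/5); (-8/5, -6/5) → (22/5, -31/5)
T4 shear: y ← y + 1·x: (68/5, -59/5) → (68/5, 9/5); (8/5, -29/5) → (8/5, -21/5); (32/5, -61/5) → (32/5, -29/5); (28/5, -39/5) → (28/5, -11/5); (22/5, -31/5) → (22/5, -9/5)
T5 shear: x ← x + 1/2·y: (68/5, 9/5) → (29/2, 9/5); (8/5, -21/5) → (-1/2, -21/5); (32/5, -29/5) → (7/2, -29/5); (28/5, -11/5) → (9/2, -11/5); (22/5, -9/5) → (7/2, -9/5)
T6 translate by (2, 6): (29/2, 9/5) → (33/2, 39/5); (-1/2, -21/5) → (3/2, 9/5); (7/2, -29/5) → (11/2, 1/5); (9/2, -11/5) → (13/2, 19/5); (7/2, -9/5) → (11/2, 21/5)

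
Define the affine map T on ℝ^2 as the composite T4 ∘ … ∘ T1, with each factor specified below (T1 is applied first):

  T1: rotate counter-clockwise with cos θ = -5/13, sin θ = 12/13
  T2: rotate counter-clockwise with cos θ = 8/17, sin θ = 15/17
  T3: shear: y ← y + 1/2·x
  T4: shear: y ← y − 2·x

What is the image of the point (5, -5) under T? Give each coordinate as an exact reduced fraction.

T1 rotate counter-clockwise with cos θ = -5/13, sin θ = 12/13: (5, -5) → (35/13, 85/13)
T2 rotate counter-clockwise with cos θ = 8/17, sin θ = 15/17: (35/13, 85/13) → (-995/221, 1205/221)
T3 shear: y ← y + 1/2·x: (-995/221, 1205/221) → (-995/221, 1415/442)
T4 shear: y ← y − 2·x: (-995/221, 1415/442) → (-995/221, 415/34)

T(p) = (-995/221, 415/34)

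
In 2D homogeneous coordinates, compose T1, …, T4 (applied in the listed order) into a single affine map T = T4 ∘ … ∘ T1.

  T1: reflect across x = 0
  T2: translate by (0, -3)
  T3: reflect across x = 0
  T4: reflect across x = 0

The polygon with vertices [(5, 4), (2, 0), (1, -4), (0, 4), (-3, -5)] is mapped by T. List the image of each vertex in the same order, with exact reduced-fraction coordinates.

image vertices: (-5, 1), (-2, -3), (-1, -7), (0, 1), (3, -8)

T1 reflect across x = 0: (5, 4) → (-5, 4); (2, 0) → (-2, 0); (1, -4) → (-1, -4); (0, 4) → (0, 4); (-3, -5) → (3, -5)
T2 translate by (0, -3): (-5, 4) → (-5, 1); (-2, 0) → (-2, -3); (-1, -4) → (-1, -7); (0, 4) → (0, 1); (3, -5) → (3, -8)
T3 reflect across x = 0: (-5, 1) → (5, 1); (-2, -3) → (2, -3); (-1, -7) → (1, -7); (0, 1) → (0, 1); (3, -8) → (-3, -8)
T4 reflect across x = 0: (5, 1) → (-5, 1); (2, -3) → (-2, -3); (1, -7) → (-1, -7); (0, 1) → (0, 1); (-3, -8) → (3, -8)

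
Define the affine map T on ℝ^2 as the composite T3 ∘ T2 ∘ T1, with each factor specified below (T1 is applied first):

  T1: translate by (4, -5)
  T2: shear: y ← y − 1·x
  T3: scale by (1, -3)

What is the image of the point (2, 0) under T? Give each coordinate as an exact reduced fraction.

T1 translate by (4, -5): (2, 0) → (6, -5)
T2 shear: y ← y − 1·x: (6, -5) → (6, -11)
T3 scale by (1, -3): (6, -11) → (6, 33)

T(p) = (6, 33)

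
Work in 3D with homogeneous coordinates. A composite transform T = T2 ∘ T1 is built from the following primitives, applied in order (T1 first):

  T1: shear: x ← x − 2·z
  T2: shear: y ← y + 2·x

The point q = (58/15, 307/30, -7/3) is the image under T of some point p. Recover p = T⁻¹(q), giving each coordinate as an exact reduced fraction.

T1 = [1 0 -2 0; 0 1 0 0; 0 0 1 0; 0 0 0 1]
T2·T1 = [1 0 -2 0; 2 1 -4 0; 0 0 1 0; 0 0 0 1]
det M = 1; M⁻¹ = [1 0 2 0; -2 1 0 0; 0 0 1 0; 0 0 0 1]
M⁻¹ · (58/15, 307/30, -7/3)ᵀ = (-4/5, 5/2, -7/3)ᵀ

p = (-4/5, 5/2, -7/3)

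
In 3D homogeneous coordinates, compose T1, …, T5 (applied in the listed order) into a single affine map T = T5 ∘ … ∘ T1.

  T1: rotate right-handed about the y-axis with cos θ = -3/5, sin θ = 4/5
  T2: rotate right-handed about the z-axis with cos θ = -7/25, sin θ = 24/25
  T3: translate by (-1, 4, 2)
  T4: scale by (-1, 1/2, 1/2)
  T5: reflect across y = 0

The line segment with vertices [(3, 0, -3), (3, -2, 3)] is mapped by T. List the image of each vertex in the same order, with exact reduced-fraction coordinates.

image vertices: (-22/125, 2/125, 7/10), (-94/125, -321/125, -11/10)

T1 rotate right-handed about the y-axis with cos θ = -3/5, sin θ = 4/5: (3, 0, -3) → (-21/5, 0, -3/5); (3, -2, 3) → (3/5, -2, -21/5)
T2 rotate right-handed about the z-axis with cos θ = -7/25, sin θ = 24/25: (-21/5, 0, -3/5) → (147/125, -504/125, -3/5); (3/5, -2, -21/5) → (219/125, 142/125, -21/5)
T3 translate by (-1, 4, 2): (147/125, -504/125, -3/5) → (22/125, -4/125, 7/5); (219/125, 142/125, -21/5) → (94/125, 642/125, -11/5)
T4 scale by (-1, 1/2, 1/2): (22/125, -4/125, 7/5) → (-22/125, -2/125, 7/10); (94/125, 642/125, -11/5) → (-94/125, 321/125, -11/10)
T5 reflect across y = 0: (-22/125, -2/125, 7/10) → (-22/125, 2/125, 7/10); (-94/125, 321/125, -11/10) → (-94/125, -321/125, -11/10)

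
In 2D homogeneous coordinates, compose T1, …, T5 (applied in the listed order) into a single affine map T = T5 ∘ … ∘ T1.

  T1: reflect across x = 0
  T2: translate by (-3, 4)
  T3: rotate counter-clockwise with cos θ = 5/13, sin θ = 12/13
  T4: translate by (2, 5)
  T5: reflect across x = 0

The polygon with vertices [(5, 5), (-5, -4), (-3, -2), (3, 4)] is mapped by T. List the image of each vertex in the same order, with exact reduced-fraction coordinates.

T1 reflect across x = 0: (5, 5) → (-5, 5); (-5, -4) → (5, -4); (-3, -2) → (3, -2); (3, 4) → (-3, 4)
T2 translate by (-3, 4): (-5, 5) → (-8, 9); (5, -4) → (2, 0); (3, -2) → (0, 2); (-3, 4) → (-6, 8)
T3 rotate counter-clockwise with cos θ = 5/13, sin θ = 12/13: (-8, 9) → (-148/13, -51/13); (2, 0) → (10/13, 24/13); (0, 2) → (-24/13, 10/13); (-6, 8) → (-126/13, -32/13)
T4 translate by (2, 5): (-148/13, -51/13) → (-122/13, 14/13); (10/13, 24/13) → (36/13, 89/13); (-24/13, 10/13) → (2/13, 75/13); (-126/13, -32/13) → (-100/13, 33/13)
T5 reflect across x = 0: (-122/13, 14/13) → (122/13, 14/13); (36/13, 89/13) → (-36/13, 89/13); (2/13, 75/13) → (-2/13, 75/13); (-100/13, 33/13) → (100/13, 33/13)

image vertices: (122/13, 14/13), (-36/13, 89/13), (-2/13, 75/13), (100/13, 33/13)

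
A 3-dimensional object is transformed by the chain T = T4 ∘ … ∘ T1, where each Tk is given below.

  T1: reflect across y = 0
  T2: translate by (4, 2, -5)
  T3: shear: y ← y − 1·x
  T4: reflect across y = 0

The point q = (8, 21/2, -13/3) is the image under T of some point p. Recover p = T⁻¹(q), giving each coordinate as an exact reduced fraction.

T1 = [1 0 0 0; 0 -1 0 0; 0 0 1 0; 0 0 0 1]
T2·T1 = [1 0 0 4; 0 -1 0 2; 0 0 1 -5; 0 0 0 1]
T3·…·T1 = [1 0 0 4; -1 -1 0 -2; 0 0 1 -5; 0 0 0 1]
T4·…·T1 = [1 0 0 4; 1 1 0 2; 0 0 1 -5; 0 0 0 1]
det M = 1; M⁻¹ = [1 0 0 -4; -1 1 0 2; 0 0 1 5; 0 0 0 1]
M⁻¹ · (8, 21/2, -13/3)ᵀ = (4, 9/2, 2/3)ᵀ

p = (4, 9/2, 2/3)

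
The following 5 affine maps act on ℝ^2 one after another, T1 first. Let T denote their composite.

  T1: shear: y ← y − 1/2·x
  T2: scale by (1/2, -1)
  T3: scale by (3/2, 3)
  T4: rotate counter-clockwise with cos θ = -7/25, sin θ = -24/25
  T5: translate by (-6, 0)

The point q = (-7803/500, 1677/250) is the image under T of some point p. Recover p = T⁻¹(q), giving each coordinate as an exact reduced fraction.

T1 = [1 0 0; -1/2 1 0; 0 0 1]
T2·T1 = [1/2 0 0; 1/2 -1 0; 0 0 1]
T3·…·T1 = [3/4 0 0; 3/2 -3 0; 0 0 1]
T4·…·T1 = [123/100 -72/25 0; -57/50 21/25 0; 0 0 1]
T5·…·T1 = [123/100 -72/25 -6; -57/50 21/25 0; 0 0 1]
det M = -9/4; M⁻¹ = [-28/75 -32/25 -56/25; -38/75 -41/75 -76/25; 0 0 1]
M⁻¹ · (-7803/500, 1677/250)ᵀ = (-5, 6/5)ᵀ

p = (-5, 6/5)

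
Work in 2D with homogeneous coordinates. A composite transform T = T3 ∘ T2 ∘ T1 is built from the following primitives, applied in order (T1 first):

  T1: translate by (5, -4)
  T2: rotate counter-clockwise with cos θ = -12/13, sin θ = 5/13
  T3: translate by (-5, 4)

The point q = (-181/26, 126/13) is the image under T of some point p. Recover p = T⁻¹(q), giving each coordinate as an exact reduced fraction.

T1 = [1 0 5; 0 1 -4; 0 0 1]
T2·T1 = [-12/13 -5/13 -40/13; 5/13 -12/13 73/13; 0 0 1]
T3·…·T1 = [-12/13 -5/13 -105/13; 5/13 -12/13 125/13; 0 0 1]
det M = 1; M⁻¹ = [-12/13 5/13 -145/13; -5/13 -12/13 75/13; 0 0 1]
M⁻¹ · (-181/26, 126/13)ᵀ = (-1, -1/2)ᵀ

p = (-1, -1/2)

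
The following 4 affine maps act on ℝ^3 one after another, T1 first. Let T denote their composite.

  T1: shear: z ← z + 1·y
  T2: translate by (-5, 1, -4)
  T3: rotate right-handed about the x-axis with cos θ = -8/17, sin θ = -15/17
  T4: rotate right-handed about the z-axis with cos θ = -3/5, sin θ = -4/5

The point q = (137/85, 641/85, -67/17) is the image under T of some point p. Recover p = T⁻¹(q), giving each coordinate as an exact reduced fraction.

T1 = [1 0 0 0; 0 1 0 0; 0 1 1 0; 0 0 0 1]
T2·T1 = [1 0 0 -5; 0 1 0 1; 0 1 1 -4; 0 0 0 1]
T3·…·T1 = [1 0 0 -5; 0 7/17 15/17 -4; 0 -23/17 -8/17 1; 0 0 0 1]
T4·…·T1 = [-3/5 28/85 12/17 -1/5; -4/5 -21/85 -9/17 32/5; 0 -23/17 -8/17 1; 0 0 0 1]
det M = 1; M⁻¹ = [-3/5 -4/5 0 5; -32/85 24/85 -15/17 -1; 92/85 -69/85 7/17 5; 0 0 0 1]
M⁻¹ · (137/85, 641/85, -67/17)ᵀ = (-2, 4, -1)ᵀ

p = (-2, 4, -1)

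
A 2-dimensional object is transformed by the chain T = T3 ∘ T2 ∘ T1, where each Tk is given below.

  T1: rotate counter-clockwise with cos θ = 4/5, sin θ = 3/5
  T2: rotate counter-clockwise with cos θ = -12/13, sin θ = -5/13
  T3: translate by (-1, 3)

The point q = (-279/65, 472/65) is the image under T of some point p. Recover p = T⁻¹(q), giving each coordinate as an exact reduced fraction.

p = (-2, -5)

T1 = [4/5 -3/5 0; 3/5 4/5 0; 0 0 1]
T2·T1 = [-33/65 56/65 0; -56/65 -33/65 0; 0 0 1]
T3·…·T1 = [-33/65 56/65 -1; -56/65 -33/65 3; 0 0 1]
det M = 1; M⁻¹ = [-33/65 -56/65 27/13; 56/65 -33/65 31/13; 0 0 1]
M⁻¹ · (-279/65, 472/65)ᵀ = (-2, -5)ᵀ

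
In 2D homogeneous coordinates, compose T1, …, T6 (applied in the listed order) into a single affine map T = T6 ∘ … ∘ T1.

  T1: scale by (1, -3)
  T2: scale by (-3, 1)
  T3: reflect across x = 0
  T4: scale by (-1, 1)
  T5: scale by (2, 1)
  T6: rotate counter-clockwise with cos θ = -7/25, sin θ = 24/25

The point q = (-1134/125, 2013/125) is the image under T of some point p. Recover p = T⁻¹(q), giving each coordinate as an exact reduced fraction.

p = (-3, -7/5)

T1 = [1 0 0; 0 -3 0; 0 0 1]
T2·T1 = [-3 0 0; 0 -3 0; 0 0 1]
T3·…·T1 = [3 0 0; 0 -3 0; 0 0 1]
T4·…·T1 = [-3 0 0; 0 -3 0; 0 0 1]
T5·…·T1 = [-6 0 0; 0 -3 0; 0 0 1]
T6·…·T1 = [42/25 72/25 0; -144/25 21/25 0; 0 0 1]
det M = 18; M⁻¹ = [7/150 -4/25 0; 8/25 7/75 0; 0 0 1]
M⁻¹ · (-1134/125, 2013/125)ᵀ = (-3, -7/5)ᵀ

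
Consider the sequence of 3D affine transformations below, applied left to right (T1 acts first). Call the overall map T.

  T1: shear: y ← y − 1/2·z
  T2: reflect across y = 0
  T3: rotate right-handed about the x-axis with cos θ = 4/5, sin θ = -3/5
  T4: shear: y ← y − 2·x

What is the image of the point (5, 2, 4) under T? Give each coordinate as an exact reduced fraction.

T1 shear: y ← y − 1/2·z: (5, 2, 4) → (5, 0, 4)
T2 reflect across y = 0: (5, 0, 4) → (5, 0, 4)
T3 rotate right-handed about the x-axis with cos θ = 4/5, sin θ = -3/5: (5, 0, 4) → (5, 12/5, 16/5)
T4 shear: y ← y − 2·x: (5, 12/5, 16/5) → (5, -38/5, 16/5)

T(p) = (5, -38/5, 16/5)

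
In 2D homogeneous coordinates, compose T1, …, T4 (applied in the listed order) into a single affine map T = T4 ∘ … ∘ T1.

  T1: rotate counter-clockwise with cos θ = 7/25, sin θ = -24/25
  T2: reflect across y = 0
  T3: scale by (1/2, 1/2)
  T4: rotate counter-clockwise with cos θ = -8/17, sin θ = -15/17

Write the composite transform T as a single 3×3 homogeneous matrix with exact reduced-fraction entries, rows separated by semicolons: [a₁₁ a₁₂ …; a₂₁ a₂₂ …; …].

T1 = [7/25 24/25 0; -24/25 7/25 0; 0 0 1]
T2·T1 = [7/25 24/25 0; 24/25 -7/25 0; 0 0 1]
T3·…·T1 = [7/50 12/25 0; 12/25 -7/50 0; 0 0 1]
T4·…·T1 = [152/425 -297/850 0; -297/850 -152/425 0; 0 0 1]

T = [152/425 -297/850 0; -297/850 -152/425 0; 0 0 1]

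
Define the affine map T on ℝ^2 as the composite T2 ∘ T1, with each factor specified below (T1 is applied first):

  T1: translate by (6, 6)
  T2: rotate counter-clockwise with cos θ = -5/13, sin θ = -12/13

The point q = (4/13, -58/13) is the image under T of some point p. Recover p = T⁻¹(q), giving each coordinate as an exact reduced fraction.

p = (-2, -4)

T1 = [1 0 6; 0 1 6; 0 0 1]
T2·T1 = [-5/13 12/13 42/13; -12/13 -5/13 -102/13; 0 0 1]
det M = 1; M⁻¹ = [-5/13 -12/13 -6; 12/13 -5/13 -6; 0 0 1]
M⁻¹ · (4/13, -58/13)ᵀ = (-2, -4)ᵀ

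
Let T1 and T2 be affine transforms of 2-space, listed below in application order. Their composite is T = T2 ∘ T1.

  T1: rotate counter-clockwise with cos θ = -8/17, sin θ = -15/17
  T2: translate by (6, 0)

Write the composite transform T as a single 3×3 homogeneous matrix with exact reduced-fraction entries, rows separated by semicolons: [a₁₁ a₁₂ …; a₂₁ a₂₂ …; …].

T = [-8/17 15/17 6; -15/17 -8/17 0; 0 0 1]

T1 = [-8/17 15/17 0; -15/17 -8/17 0; 0 0 1]
T2·T1 = [-8/17 15/17 6; -15/17 -8/17 0; 0 0 1]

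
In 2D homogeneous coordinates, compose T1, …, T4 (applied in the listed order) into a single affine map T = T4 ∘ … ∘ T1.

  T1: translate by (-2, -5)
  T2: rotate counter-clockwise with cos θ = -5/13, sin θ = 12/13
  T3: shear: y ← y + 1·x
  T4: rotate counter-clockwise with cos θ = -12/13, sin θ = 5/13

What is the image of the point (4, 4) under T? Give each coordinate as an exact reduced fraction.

T(p) = (-179/169, -362/169)

T1 translate by (-2, -5): (4, 4) → (2, -1)
T2 rotate counter-clockwise with cos θ = -5/13, sin θ = 12/13: (2, -1) → (2/13, 29/13)
T3 shear: y ← y + 1·x: (2/13, 29/13) → (2/13, 31/13)
T4 rotate counter-clockwise with cos θ = -12/13, sin θ = 5/13: (2/13, 31/13) → (-179/169, -362/169)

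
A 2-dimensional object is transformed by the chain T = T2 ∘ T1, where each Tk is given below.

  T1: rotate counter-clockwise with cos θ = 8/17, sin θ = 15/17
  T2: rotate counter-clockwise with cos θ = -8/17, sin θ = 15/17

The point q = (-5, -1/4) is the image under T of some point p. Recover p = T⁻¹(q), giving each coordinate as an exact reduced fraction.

T1 = [8/17 -15/17 0; 15/17 8/17 0; 0 0 1]
T2·T1 = [-1 0 0; 0 -1 0; 0 0 1]
det M = 1; M⁻¹ = [-1 0 0; 0 -1 0; 0 0 1]
M⁻¹ · (-5, -1/4)ᵀ = (5, 1/4)ᵀ

p = (5, 1/4)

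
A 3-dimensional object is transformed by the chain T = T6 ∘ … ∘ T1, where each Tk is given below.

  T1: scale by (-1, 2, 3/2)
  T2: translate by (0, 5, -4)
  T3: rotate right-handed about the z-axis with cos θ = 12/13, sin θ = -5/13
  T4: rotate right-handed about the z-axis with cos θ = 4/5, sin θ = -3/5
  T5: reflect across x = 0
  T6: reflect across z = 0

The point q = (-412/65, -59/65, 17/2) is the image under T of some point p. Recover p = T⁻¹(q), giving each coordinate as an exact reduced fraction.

T1 = [-1 0 0 0; 0 2 0 0; 0 0 3/2 0; 0 0 0 1]
T2·T1 = [-1 0 0 0; 0 2 0 5; 0 0 3/2 -4; 0 0 0 1]
T3·…·T1 = [-12/13 10/13 0 25/13; 5/13 24/13 0 60/13; 0 0 3/2 -4; 0 0 0 1]
T4·…·T1 = [-33/65 112/65 0 56/13; 56/65 66/65 0 33/13; 0 0 3/2 -4; 0 0 0 1]
T5·…·T1 = [33/65 -112/65 0 -56/13; 56/65 66/65 0 33/13; 0 0 3/2 -4; 0 0 0 1]
T6·…·T1 = [33/65 -112/65 0 -56/13; 56/65 66/65 0 33/13; 0 0 -3/2 4; 0 0 0 1]
det M = -3; M⁻¹ = [33/65 56/65 0 0; -28/65 33/130 0 -5/2; 0 0 -2/3 8/3; 0 0 0 1]
M⁻¹ · (-412/65, -59/65, 17/2)ᵀ = (-4, 0, -3)ᵀ

p = (-4, 0, -3)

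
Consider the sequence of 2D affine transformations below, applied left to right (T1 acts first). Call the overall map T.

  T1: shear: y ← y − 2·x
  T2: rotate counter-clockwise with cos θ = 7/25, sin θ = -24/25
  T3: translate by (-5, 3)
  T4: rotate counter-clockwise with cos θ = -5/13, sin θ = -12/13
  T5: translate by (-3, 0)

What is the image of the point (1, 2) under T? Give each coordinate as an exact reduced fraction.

T(p) = (227/325, 1161/325)

T1 shear: y ← y − 2·x: (1, 2) → (1, 0)
T2 rotate counter-clockwise with cos θ = 7/25, sin θ = -24/25: (1, 0) → (7/25, -24/25)
T3 translate by (-5, 3): (7/25, -24/25) → (-118/25, 51/25)
T4 rotate counter-clockwise with cos θ = -5/13, sin θ = -12/13: (-118/25, 51/25) → (1202/325, 1161/325)
T5 translate by (-3, 0): (1202/325, 1161/325) → (227/325, 1161/325)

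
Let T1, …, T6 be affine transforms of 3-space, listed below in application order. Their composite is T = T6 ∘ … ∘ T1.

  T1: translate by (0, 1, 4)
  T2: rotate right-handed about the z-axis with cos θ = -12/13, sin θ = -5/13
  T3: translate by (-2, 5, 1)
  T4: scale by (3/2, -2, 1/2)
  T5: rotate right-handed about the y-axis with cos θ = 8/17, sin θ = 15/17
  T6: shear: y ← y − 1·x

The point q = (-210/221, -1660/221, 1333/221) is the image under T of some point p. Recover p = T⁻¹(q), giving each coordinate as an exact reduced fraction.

p = (2, -1, -1)

T1 = [1 0 0 0; 0 1 0 1; 0 0 1 4; 0 0 0 1]
T2·T1 = [-12/13 5/13 0 5/13; -5/13 -12/13 0 -12/13; 0 0 1 4; 0 0 0 1]
T3·…·T1 = [-12/13 5/13 0 -21/13; -5/13 -12/13 0 53/13; 0 0 1 5; 0 0 0 1]
T4·…·T1 = [-18/13 15/26 0 -63/26; 10/13 24/13 0 -106/13; 0 0 1/2 5/2; 0 0 0 1]
T5·…·T1 = [-144/221 60/221 15/34 471/442; 10/13 24/13 0 -106/13; 270/221 -225/442 4/17 1465/442; 0 0 0 1]
T6·…·T1 = [-144/221 60/221 15/34 471/442; 314/221 348/221 -15/34 -4075/442; 270/221 -225/442 4/17 1465/442; 0 0 0 1]
det M = -3/2; M⁻¹ = [-43/442 5/26 120/221 1/13; 386/663 6/13 -50/221 57/13; 30/17 0 16/17 -5; 0 0 0 1]
M⁻¹ · (-210/221, -1660/221, 1333/221)ᵀ = (2, -1, -1)ᵀ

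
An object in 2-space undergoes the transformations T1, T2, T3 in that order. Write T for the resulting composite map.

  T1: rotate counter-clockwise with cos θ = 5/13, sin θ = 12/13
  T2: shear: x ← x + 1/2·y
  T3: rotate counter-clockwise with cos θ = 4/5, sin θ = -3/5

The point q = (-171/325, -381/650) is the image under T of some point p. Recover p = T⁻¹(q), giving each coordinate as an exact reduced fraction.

T1 = [5/13 -12/13 0; 12/13 5/13 0; 0 0 1]
T2·T1 = [11/13 -19/26 0; 12/13 5/13 0; 0 0 1]
T3·…·T1 = [16/13 -23/65 0; 3/13 97/130 0; 0 0 1]
det M = 1; M⁻¹ = [97/130 23/65 0; -3/13 16/13 0; 0 0 1]
M⁻¹ · (-171/325, -381/650)ᵀ = (-3/5, -3/5)ᵀ

p = (-3/5, -3/5)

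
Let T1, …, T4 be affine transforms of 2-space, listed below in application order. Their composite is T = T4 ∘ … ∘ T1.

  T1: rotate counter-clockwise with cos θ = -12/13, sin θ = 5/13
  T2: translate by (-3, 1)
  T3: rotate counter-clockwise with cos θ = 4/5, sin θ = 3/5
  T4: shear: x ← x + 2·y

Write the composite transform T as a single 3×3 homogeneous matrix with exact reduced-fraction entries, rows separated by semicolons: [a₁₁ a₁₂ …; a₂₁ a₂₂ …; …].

T1 = [-12/13 -5/13 0; 5/13 -12/13 0; 0 0 1]
T2·T1 = [-12/13 -5/13 -3; 5/13 -12/13 1; 0 0 1]
T3·…·T1 = [-63/65 16/65 -3; -16/65 -63/65 -1; 0 0 1]
T4·…·T1 = [-19/13 -22/13 -5; -16/65 -63/65 -1; 0 0 1]

T = [-19/13 -22/13 -5; -16/65 -63/65 -1; 0 0 1]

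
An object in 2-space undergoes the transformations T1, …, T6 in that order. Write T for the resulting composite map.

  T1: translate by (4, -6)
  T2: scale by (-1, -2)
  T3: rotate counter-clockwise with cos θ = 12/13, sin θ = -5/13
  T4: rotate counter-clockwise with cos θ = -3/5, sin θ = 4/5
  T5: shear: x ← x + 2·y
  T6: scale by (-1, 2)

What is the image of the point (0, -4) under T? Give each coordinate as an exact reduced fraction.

T(p) = (36, -88/5)

T1 translate by (4, -6): (0, -4) → (4, -10)
T2 scale by (-1, -2): (4, -10) → (-4, 20)
T3 rotate counter-clockwise with cos θ = 12/13, sin θ = -5/13: (-4, 20) → (4, 20)
T4 rotate counter-clockwise with cos θ = -3/5, sin θ = 4/5: (4, 20) → (-92/5, -44/5)
T5 shear: x ← x + 2·y: (-92/5, -44/5) → (-36, -44/5)
T6 scale by (-1, 2): (-36, -44/5) → (36, -88/5)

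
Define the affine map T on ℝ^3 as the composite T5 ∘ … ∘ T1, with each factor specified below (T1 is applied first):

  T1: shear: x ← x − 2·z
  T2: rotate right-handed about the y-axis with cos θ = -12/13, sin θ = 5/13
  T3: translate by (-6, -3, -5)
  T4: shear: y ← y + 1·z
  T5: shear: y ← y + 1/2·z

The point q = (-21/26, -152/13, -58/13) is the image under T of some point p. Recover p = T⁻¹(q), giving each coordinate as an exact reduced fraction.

T1 = [1 0 -2 0; 0 1 0 0; 0 0 1 0; 0 0 0 1]
T2·T1 = [-12/13 0 29/13 0; 0 1 0 0; -5/13 0 -2/13 0; 0 0 0 1]
T3·…·T1 = [-12/13 0 29/13 -6; 0 1 0 -3; -5/13 0 -2/13 -5; 0 0 0 1]
T4·…·T1 = [-12/13 0 29/13 -6; -5/13 1 -2/13 -8; -5/13 0 -2/13 -5; 0 0 0 1]
T5·…·T1 = [-12/13 0 29/13 -6; -15/26 1 -3/13 -21/2; -5/13 0 -2/13 -5; 0 0 0 1]
det M = 1; M⁻¹ = [-2/13 0 -29/13 -157/13; 0 1 -3/2 3; 5/13 0 -12/13 -30/13; 0 0 0 1]
M⁻¹ · (-21/26, -152/13, -58/13)ᵀ = (-2, -2, 3/2)ᵀ

p = (-2, -2, 3/2)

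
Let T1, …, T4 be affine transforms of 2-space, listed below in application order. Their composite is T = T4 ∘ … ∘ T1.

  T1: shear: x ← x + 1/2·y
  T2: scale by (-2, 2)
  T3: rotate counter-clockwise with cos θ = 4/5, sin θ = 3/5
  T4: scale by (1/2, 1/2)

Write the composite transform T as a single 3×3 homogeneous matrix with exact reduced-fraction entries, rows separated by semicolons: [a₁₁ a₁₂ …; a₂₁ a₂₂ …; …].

T = [-4/5 -1 0; -3/5 1/2 0; 0 0 1]

T1 = [1 1/2 0; 0 1 0; 0 0 1]
T2·T1 = [-2 -1 0; 0 2 0; 0 0 1]
T3·…·T1 = [-8/5 -2 0; -6/5 1 0; 0 0 1]
T4·…·T1 = [-4/5 -1 0; -3/5 1/2 0; 0 0 1]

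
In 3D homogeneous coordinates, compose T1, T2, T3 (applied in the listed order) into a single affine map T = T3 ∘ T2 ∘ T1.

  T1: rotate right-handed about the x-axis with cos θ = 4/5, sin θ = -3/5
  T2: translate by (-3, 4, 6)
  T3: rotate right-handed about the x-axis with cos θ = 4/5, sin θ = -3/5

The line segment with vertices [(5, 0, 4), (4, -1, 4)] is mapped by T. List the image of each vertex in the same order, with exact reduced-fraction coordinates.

image vertices: (2, 266/25, 88/25), (1, 259/25, 112/25)

T1 rotate right-handed about the x-axis with cos θ = 4/5, sin θ = -3/5: (5, 0, 4) → (5, 12/5, 16/5); (4, -1, 4) → (4, 8/5, 19/5)
T2 translate by (-3, 4, 6): (5, 12/5, 16/5) → (2, 32/5, 46/5); (4, 8/5, 19/5) → (1, 28/5, 49/5)
T3 rotate right-handed about the x-axis with cos θ = 4/5, sin θ = -3/5: (2, 32/5, 46/5) → (2, 266/25, 88/25); (1, 28/5, 49/5) → (1, 259/25, 112/25)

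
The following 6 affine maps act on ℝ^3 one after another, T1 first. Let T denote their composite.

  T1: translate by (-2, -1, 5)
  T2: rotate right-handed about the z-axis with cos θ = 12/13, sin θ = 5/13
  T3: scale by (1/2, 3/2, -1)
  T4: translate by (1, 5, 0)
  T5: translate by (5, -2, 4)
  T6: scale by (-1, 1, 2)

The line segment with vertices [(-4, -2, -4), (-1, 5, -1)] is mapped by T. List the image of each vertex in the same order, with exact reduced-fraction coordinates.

image vertices: (-99/26, -60/13, 6), (-50/13, 177/26, 0)

T1 translate by (-2, -1, 5): (-4, -2, -4) → (-6, -3, 1); (-1, 5, -1) → (-3, 4, 4)
T2 rotate right-handed about the z-axis with cos θ = 12/13, sin θ = 5/13: (-6, -3, 1) → (-57/13, -66/13, 1); (-3, 4, 4) → (-56/13, 33/13, 4)
T3 scale by (1/2, 3/2, -1): (-57/13, -66/13, 1) → (-57/26, -99/13, -1); (-56/13, 33/13, 4) → (-28/13, 99/26, -4)
T4 translate by (1, 5, 0): (-57/26, -99/13, -1) → (-31/26, -34/13, -1); (-28/13, 99/26, -4) → (-15/13, 229/26, -4)
T5 translate by (5, -2, 4): (-31/26, -34/13, -1) → (99/26, -60/13, 3); (-15/13, 229/26, -4) → (50/13, 177/26, 0)
T6 scale by (-1, 1, 2): (99/26, -60/13, 3) → (-99/26, -60/13, 6); (50/13, 177/26, 0) → (-50/13, 177/26, 0)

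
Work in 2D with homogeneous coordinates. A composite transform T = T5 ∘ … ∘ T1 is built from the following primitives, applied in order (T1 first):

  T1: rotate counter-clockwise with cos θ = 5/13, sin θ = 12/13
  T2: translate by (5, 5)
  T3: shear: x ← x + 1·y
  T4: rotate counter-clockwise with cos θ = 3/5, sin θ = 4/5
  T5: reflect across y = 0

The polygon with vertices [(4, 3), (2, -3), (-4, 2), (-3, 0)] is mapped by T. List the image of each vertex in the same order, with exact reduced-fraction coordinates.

image vertices: (19/65, -84/5), (259/65, -74/5), (36/65, -21/5), (121/65, -31/5)

T1 rotate counter-clockwise with cos θ = 5/13, sin θ = 12/13: (4, 3) → (-16/13, 63/13); (2, -3) → (46/13, 9/13); (-4, 2) → (-44/13, -38/13); (-3, 0) → (-15/13, -36/13)
T2 translate by (5, 5): (-16/13, 63/13) → (49/13, 128/13); (46/13, 9/13) → (111/13, 74/13); (-44/13, -38/13) → (21/13, 27/13); (-15/13, -36/13) → (50/13, 29/13)
T3 shear: x ← x + 1·y: (49/13, 128/13) → (177/13, 128/13); (111/13, 74/13) → (185/13, 74/13); (21/13, 27/13) → (48/13, 27/13); (50/13, 29/13) → (79/13, 29/13)
T4 rotate counter-clockwise with cos θ = 3/5, sin θ = 4/5: (177/13, 128/13) → (19/65, 84/5); (185/13, 74/13) → (259/65, 74/5); (48/13, 27/13) → (36/65, 21/5); (79/13, 29/13) → (121/65, 31/5)
T5 reflect across y = 0: (19/65, 84/5) → (19/65, -84/5); (259/65, 74/5) → (259/65, -74/5); (36/65, 21/5) → (36/65, -21/5); (121/65, 31/5) → (121/65, -31/5)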